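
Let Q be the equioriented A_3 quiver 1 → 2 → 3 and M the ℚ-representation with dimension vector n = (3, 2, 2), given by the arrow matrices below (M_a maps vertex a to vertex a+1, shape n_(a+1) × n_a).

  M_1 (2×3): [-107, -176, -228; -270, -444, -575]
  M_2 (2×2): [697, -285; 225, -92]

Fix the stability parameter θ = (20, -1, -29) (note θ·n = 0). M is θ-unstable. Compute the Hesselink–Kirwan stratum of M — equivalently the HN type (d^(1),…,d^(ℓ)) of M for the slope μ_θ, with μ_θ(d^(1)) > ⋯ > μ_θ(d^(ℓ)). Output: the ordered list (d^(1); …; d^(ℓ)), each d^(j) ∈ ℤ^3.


Interval decomposition of M: I[1,1], I[1,3]^2.
HN type (ℓ=2): μ^(1)=20; μ^(2)=-10/3

((1, 0, 0); (2, 2, 2))


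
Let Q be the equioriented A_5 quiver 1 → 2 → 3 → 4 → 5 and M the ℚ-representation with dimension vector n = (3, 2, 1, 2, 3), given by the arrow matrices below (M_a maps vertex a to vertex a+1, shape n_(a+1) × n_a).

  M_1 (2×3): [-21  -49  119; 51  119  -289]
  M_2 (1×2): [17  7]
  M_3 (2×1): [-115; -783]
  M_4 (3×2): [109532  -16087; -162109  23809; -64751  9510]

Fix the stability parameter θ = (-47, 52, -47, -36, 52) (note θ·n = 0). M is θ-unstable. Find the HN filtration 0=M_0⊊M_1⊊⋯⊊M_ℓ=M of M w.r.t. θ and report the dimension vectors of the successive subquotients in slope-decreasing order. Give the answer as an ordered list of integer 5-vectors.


Via rank(M_{q-1}∘⋯∘M_p): M ≅ I[1,1]^2, I[1,2], I[2,5], I[4,5], I[5,5].
μ_θ-semistable layers: μ^(1)=52; μ^(2)=-31/3; μ^(3)=-36; μ^(4)=-47

((0, 1, 0, 0, 3); (0, 1, 1, 1, 0); (0, 0, 0, 1, 0); (3, 0, 0, 0, 0))


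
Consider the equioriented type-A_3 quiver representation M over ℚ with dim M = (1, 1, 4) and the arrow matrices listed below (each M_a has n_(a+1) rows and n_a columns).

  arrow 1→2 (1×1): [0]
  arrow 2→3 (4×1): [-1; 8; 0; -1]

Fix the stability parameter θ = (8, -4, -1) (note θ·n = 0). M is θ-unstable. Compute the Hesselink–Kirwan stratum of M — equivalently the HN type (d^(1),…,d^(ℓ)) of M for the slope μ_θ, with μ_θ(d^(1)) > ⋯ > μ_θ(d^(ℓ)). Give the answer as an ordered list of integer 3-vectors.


Barcode: M ≅ I[1,1], I[2,3], I[3,3]^3. HN layers by μ_θ (3 steps, strictly decreasing):
  μ^(1)=8; μ^(2)=-1; μ^(3)=-4

((1, 0, 0); (0, 0, 4); (0, 1, 0))


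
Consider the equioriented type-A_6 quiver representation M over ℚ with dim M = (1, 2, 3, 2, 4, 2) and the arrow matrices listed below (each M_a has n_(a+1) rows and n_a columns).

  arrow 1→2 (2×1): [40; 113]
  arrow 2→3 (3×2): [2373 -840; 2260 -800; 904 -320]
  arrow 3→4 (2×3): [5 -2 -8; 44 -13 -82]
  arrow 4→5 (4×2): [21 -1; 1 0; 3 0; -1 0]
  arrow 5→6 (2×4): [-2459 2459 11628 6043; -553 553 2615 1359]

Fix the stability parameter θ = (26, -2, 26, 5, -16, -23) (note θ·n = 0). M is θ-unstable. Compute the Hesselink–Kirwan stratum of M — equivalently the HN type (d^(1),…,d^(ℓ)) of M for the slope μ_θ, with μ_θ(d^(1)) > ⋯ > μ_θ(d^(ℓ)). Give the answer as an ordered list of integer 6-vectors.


Interval decomposition of M: I[1,2], I[2,6], I[3,3], I[3,6], I[5,5]^2.
HN type (ℓ=4): μ^(1)=26; μ^(2)=12; μ^(3)=-2; μ^(4)=-16

((0, 0, 1, 0, 0, 0); (1, 1, 0, 0, 0, 0); (0, 1, 2, 2, 2, 2); (0, 0, 0, 0, 2, 0))


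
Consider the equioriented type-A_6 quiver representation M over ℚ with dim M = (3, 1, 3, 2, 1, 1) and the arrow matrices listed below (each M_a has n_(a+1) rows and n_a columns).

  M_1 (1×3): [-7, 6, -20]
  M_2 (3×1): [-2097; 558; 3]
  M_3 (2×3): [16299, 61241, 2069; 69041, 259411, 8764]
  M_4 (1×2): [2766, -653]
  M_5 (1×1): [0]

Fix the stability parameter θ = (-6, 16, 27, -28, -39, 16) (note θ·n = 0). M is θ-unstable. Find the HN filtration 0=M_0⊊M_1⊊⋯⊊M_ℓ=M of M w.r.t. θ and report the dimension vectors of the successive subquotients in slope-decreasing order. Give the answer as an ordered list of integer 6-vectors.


Via rank(M_{q-1}∘⋯∘M_p): M ≅ I[1,1]^2, I[1,5], I[3,3], I[3,4], I[6,6].
μ_θ-semistable layers: μ^(1)=27; μ^(2)=16; μ^(3)=-1/2; μ^(4)=-6

((0, 0, 1, 0, 0, 0); (0, 0, 0, 0, 0, 1); (0, 0, 1, 1, 0, 0); (3, 1, 1, 1, 1, 0))


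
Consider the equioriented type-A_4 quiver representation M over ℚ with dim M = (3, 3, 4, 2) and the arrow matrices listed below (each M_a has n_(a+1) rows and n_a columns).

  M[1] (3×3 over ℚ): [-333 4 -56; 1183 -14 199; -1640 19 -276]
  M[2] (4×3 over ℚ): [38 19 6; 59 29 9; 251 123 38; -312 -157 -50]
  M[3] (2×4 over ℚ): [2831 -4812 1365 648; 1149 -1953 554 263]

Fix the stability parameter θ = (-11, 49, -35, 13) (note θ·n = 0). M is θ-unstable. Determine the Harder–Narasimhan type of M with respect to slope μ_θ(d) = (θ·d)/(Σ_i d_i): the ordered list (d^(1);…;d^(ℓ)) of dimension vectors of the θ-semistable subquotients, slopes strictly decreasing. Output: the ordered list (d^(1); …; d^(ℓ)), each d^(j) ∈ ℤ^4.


Barcode: M ≅ I[1,3], I[1,4]^2, I[3,3]. HN layers by μ_θ (4 steps, strictly decreasing):
  μ^(1)=13; μ^(2)=7; μ^(3)=-11; μ^(4)=-35

((0, 0, 0, 2); (0, 3, 3, 0); (3, 0, 0, 0); (0, 0, 1, 0))


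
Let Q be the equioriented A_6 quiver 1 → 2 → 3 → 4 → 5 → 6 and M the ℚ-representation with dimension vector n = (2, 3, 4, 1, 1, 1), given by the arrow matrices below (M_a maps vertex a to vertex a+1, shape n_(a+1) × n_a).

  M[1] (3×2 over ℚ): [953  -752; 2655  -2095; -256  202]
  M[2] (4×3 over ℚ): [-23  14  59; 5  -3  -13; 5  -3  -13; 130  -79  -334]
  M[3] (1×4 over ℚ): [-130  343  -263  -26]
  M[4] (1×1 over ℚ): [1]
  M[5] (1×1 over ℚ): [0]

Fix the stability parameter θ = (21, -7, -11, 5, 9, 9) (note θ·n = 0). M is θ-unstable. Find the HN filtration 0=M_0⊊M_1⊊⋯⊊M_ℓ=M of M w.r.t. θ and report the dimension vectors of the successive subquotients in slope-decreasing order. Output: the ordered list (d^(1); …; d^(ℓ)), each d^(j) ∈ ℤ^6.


Via rank(M_{q-1}∘⋯∘M_p): M ≅ I[1,3], I[1,5], I[2,2], I[3,3]^2, I[6,6].
μ_θ-semistable layers: μ^(1)=9; μ^(2)=5; μ^(3)=1; μ^(4)=-7; μ^(5)=-11

((0, 0, 0, 0, 1, 1); (0, 0, 0, 1, 0, 0); (2, 2, 2, 0, 0, 0); (0, 1, 0, 0, 0, 0); (0, 0, 2, 0, 0, 0))


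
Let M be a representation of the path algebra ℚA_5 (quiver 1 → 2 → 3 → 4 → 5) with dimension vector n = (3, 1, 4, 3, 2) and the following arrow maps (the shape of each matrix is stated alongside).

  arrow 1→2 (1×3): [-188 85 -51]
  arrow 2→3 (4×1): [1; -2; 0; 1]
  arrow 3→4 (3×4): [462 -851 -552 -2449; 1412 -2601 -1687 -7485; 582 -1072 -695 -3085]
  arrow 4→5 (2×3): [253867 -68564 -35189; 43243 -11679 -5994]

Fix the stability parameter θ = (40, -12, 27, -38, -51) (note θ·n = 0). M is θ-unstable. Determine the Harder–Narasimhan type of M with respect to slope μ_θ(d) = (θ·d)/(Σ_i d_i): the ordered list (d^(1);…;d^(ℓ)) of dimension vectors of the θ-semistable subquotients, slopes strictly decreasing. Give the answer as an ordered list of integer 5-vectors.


Via rank(M_{q-1}∘⋯∘M_p): M ≅ I[1,1]^2, I[1,4], I[3,3], I[3,5]^2.
μ_θ-semistable layers: μ^(1)=40; μ^(2)=27; μ^(3)=17/4; μ^(4)=-62/3

((2, 0, 0, 0, 0); (0, 0, 1, 0, 0); (1, 1, 1, 1, 0); (0, 0, 2, 2, 2))


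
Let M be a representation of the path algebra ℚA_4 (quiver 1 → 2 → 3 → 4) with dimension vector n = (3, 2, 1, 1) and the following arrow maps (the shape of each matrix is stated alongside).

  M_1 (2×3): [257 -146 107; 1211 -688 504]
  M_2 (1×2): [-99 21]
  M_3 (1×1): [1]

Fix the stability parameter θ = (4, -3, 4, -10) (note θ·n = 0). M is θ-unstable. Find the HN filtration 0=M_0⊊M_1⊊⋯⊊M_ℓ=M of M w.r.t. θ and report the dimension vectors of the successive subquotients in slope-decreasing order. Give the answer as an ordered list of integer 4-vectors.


Via rank(M_{q-1}∘⋯∘M_p): M ≅ I[1,1], I[1,2], I[1,4].
μ_θ-semistable layers: μ^(1)=4; μ^(2)=1/2; μ^(3)=-5/4

((1, 0, 0, 0); (1, 1, 0, 0); (1, 1, 1, 1))


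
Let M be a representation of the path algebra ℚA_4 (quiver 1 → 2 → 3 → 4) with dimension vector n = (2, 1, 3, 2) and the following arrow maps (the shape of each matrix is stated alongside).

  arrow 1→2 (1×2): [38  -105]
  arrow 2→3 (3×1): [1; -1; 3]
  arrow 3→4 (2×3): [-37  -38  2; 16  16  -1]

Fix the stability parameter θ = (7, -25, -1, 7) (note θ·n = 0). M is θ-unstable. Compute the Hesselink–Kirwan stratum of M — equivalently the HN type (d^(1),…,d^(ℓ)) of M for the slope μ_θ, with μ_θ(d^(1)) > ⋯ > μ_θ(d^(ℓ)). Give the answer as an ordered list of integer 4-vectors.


Via rank(M_{q-1}∘⋯∘M_p): M ≅ I[1,1], I[1,4], I[3,3], I[3,4].
μ_θ-semistable layers: μ^(1)=7; μ^(2)=-1; μ^(3)=-9

((1, 0, 0, 2); (0, 0, 3, 0); (1, 1, 0, 0))


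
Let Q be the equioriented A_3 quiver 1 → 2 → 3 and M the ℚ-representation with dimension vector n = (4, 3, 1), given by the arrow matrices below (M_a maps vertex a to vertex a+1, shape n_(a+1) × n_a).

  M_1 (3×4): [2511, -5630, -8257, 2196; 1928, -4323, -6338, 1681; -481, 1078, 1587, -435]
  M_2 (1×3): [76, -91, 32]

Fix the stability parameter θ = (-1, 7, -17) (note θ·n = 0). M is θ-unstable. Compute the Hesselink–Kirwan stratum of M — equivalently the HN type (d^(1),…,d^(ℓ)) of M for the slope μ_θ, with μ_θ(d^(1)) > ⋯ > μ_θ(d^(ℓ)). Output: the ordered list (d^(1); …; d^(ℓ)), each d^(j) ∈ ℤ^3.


Via rank(M_{q-1}∘⋯∘M_p): M ≅ I[1,1], I[1,2]^2, I[1,3].
μ_θ-semistable layers: μ^(1)=7; μ^(2)=-1; μ^(3)=-11/3

((0, 2, 0); (3, 0, 0); (1, 1, 1))


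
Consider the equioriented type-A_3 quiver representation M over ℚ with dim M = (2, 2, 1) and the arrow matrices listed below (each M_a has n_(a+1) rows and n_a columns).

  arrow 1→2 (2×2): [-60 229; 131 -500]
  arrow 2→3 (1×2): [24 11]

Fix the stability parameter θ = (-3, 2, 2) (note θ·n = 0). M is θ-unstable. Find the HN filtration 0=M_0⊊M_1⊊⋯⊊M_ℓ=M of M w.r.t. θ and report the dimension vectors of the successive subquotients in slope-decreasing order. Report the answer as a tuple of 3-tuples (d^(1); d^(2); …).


Barcode: M ≅ I[1,2], I[1,3]. HN layers by μ_θ (2 steps, strictly decreasing):
  μ^(1)=2; μ^(2)=-3

((0, 2, 1); (2, 0, 0))


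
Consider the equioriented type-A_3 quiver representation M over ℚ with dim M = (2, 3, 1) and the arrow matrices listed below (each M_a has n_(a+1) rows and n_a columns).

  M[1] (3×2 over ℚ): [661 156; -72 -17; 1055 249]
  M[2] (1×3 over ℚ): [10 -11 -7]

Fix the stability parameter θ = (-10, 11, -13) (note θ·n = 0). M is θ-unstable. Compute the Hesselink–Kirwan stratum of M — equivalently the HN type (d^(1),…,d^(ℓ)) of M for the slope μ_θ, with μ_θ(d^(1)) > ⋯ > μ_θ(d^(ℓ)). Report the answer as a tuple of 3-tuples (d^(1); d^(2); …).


Via rank(M_{q-1}∘⋯∘M_p): M ≅ I[1,2], I[1,3], I[2,2].
μ_θ-semistable layers: μ^(1)=11; μ^(2)=-1; μ^(3)=-10

((0, 2, 0); (0, 1, 1); (2, 0, 0))


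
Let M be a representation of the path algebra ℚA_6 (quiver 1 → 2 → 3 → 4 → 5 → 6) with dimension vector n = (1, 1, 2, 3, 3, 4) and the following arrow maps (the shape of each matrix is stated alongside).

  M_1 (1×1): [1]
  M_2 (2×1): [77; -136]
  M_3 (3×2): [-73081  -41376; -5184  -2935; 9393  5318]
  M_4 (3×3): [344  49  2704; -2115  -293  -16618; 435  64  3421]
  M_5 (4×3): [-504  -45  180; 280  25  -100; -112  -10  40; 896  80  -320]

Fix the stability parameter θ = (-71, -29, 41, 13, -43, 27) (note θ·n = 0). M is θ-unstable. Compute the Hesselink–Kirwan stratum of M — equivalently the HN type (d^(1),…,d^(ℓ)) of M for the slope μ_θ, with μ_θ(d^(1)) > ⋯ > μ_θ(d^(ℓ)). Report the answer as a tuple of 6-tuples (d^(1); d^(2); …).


Via rank(M_{q-1}∘⋯∘M_p): M ≅ I[1,6], I[3,5], I[4,5], I[6,6]^3.
μ_θ-semistable layers: μ^(1)=27; μ^(2)=11/3; μ^(3)=-15; μ^(4)=-29; μ^(5)=-71

((0, 0, 0, 0, 0, 4); (0, 0, 2, 2, 2, 0); (0, 0, 0, 1, 1, 0); (0, 1, 0, 0, 0, 0); (1, 0, 0, 0, 0, 0))


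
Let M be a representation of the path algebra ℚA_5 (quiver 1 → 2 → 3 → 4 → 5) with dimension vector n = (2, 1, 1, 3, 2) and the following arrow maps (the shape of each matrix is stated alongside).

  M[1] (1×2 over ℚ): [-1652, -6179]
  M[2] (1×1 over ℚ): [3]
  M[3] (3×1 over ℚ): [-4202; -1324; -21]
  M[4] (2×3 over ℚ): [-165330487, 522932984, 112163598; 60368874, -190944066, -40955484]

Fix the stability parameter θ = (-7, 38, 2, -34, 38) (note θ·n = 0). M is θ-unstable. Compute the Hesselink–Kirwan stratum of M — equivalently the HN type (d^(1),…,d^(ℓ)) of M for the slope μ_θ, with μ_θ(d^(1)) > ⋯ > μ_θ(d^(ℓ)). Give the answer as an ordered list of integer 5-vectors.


Via rank(M_{q-1}∘⋯∘M_p): M ≅ I[1,1], I[1,4], I[4,5]^2.
μ_θ-semistable layers: μ^(1)=38; μ^(2)=2; μ^(3)=-7; μ^(4)=-34

((0, 0, 0, 0, 2); (0, 1, 1, 1, 0); (2, 0, 0, 0, 0); (0, 0, 0, 2, 0))


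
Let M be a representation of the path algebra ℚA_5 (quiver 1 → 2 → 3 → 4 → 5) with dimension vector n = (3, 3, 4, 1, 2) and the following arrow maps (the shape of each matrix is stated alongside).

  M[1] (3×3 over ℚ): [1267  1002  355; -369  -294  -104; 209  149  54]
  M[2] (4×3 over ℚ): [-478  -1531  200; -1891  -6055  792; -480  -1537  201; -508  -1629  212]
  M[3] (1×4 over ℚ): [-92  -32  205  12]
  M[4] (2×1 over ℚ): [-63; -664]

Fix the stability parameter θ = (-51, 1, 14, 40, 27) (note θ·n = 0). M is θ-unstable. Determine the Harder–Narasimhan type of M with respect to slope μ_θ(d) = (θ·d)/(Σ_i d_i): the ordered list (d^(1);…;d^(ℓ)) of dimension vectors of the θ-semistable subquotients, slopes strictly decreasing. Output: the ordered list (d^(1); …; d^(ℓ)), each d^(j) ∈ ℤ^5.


Via rank(M_{q-1}∘⋯∘M_p): M ≅ I[1,3]^2, I[1,5], I[3,3], I[5,5].
μ_θ-semistable layers: μ^(1)=67/2; μ^(2)=27; μ^(3)=14; μ^(4)=1; μ^(5)=-51

((0, 0, 0, 1, 1); (0, 0, 0, 0, 1); (0, 0, 4, 0, 0); (0, 3, 0, 0, 0); (3, 0, 0, 0, 0))


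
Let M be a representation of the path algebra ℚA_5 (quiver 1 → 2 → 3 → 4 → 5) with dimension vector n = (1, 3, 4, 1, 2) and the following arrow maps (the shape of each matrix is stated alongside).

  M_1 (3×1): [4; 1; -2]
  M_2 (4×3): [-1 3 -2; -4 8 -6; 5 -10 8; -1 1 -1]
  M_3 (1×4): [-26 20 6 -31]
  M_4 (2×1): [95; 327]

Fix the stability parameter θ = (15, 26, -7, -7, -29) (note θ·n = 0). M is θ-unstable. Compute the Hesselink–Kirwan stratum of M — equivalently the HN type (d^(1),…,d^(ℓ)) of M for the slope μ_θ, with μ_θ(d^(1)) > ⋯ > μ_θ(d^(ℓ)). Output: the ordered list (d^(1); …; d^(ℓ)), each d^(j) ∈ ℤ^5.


Via rank(M_{q-1}∘⋯∘M_p): M ≅ I[1,5], I[2,3]^2, I[3,3], I[5,5].
μ_θ-semistable layers: μ^(1)=19/2; μ^(2)=-2/5; μ^(3)=-7; μ^(4)=-29

((0, 2, 2, 0, 0); (1, 1, 1, 1, 1); (0, 0, 1, 0, 0); (0, 0, 0, 0, 1))


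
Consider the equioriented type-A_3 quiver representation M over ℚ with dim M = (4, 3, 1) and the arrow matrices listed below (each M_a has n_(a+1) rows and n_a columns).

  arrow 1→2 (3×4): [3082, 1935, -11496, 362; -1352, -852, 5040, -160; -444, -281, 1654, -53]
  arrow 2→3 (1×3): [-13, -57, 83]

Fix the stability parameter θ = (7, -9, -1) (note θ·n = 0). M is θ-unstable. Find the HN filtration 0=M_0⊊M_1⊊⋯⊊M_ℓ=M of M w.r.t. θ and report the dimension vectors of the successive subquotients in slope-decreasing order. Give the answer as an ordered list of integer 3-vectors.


Interval decomposition of M: I[1,1]^2, I[1,2], I[1,3], I[2,2].
HN type (ℓ=3): μ^(1)=7; μ^(2)=-1; μ^(3)=-9

((2, 0, 0); (2, 2, 1); (0, 1, 0))


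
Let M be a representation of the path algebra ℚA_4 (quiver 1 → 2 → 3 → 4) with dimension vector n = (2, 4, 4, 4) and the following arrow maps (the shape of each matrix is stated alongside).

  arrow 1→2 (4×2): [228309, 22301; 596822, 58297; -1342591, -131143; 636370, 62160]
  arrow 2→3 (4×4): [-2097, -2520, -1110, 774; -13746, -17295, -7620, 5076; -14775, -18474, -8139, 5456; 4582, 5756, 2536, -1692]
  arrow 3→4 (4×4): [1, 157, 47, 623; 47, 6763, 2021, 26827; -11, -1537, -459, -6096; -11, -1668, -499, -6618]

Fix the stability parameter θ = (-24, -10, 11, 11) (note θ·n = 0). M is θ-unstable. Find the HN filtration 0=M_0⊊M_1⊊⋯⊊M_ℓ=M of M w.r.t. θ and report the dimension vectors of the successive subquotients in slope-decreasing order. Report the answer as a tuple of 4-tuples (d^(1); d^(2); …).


Via rank(M_{q-1}∘⋯∘M_p): M ≅ I[1,4]^2, I[2,2], I[2,3], I[3,4], I[4,4].
μ_θ-semistable layers: μ^(1)=11; μ^(2)=-10; μ^(3)=-24

((0, 0, 4, 4); (0, 4, 0, 0); (2, 0, 0, 0))


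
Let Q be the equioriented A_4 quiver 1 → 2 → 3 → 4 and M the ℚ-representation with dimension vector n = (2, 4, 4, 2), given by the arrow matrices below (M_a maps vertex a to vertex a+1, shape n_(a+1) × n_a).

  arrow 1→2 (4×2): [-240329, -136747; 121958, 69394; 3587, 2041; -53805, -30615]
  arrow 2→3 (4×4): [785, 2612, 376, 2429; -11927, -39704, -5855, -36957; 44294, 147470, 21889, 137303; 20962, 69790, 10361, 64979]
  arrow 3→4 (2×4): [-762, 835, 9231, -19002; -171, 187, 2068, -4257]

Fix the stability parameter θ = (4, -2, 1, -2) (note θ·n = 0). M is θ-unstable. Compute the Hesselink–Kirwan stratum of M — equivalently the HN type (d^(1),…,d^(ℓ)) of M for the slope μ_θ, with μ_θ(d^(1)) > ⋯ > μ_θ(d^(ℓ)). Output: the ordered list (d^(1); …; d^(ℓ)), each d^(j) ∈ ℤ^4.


Barcode: M ≅ I[1,1], I[1,4], I[2,2], I[2,3], I[2,4], I[3,3]. HN layers by μ_θ (5 steps, strictly decreasing):
  μ^(1)=4; μ^(2)=1; μ^(3)=1/4; μ^(4)=-1/2; μ^(5)=-2

((1, 0, 0, 0); (0, 0, 2, 0); (1, 1, 1, 1); (0, 0, 1, 1); (0, 3, 0, 0))


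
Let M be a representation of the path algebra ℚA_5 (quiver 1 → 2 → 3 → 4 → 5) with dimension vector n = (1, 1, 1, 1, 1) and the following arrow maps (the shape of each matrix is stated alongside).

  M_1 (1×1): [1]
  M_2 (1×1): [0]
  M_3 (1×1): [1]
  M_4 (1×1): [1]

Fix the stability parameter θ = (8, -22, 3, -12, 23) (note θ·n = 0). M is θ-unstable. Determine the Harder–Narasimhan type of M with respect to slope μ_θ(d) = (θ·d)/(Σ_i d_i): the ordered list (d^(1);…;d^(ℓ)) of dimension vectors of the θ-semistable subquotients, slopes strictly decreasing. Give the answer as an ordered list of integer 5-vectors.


Interval decomposition of M: I[1,2], I[3,5].
HN type (ℓ=3): μ^(1)=23; μ^(2)=-9/2; μ^(3)=-7

((0, 0, 0, 0, 1); (0, 0, 1, 1, 0); (1, 1, 0, 0, 0))


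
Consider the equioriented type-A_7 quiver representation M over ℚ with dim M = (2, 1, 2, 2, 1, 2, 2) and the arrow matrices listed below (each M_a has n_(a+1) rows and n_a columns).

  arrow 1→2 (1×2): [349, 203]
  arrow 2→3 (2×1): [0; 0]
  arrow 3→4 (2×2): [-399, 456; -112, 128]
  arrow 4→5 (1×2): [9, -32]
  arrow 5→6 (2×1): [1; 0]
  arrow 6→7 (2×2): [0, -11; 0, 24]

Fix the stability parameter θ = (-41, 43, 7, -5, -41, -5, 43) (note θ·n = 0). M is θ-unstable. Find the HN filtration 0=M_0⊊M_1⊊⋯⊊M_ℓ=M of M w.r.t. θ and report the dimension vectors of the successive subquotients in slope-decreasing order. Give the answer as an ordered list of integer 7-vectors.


Barcode: M ≅ I[1,1], I[1,2], I[3,3], I[3,6], I[4,4], I[6,7], I[7,7]. HN layers by μ_θ (5 steps, strictly decreasing):
  μ^(1)=43; μ^(2)=7; μ^(3)=-5; μ^(4)=-13; μ^(5)=-41

((0, 1, 0, 0, 0, 0, 2); (0, 0, 1, 0, 0, 0, 0); (0, 0, 0, 1, 0, 2, 0); (0, 0, 1, 1, 1, 0, 0); (2, 0, 0, 0, 0, 0, 0))


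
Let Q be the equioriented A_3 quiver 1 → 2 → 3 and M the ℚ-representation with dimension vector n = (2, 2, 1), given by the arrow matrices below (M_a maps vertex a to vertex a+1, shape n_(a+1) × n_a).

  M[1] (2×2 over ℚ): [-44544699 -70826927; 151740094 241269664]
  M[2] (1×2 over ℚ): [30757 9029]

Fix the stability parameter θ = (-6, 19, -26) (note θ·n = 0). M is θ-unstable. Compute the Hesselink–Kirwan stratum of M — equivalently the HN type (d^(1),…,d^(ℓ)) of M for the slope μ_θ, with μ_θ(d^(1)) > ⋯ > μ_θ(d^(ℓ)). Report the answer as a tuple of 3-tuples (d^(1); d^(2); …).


Barcode: M ≅ I[1,2], I[1,3]. HN layers by μ_θ (3 steps, strictly decreasing):
  μ^(1)=19; μ^(2)=-7/2; μ^(3)=-6

((0, 1, 0); (0, 1, 1); (2, 0, 0))


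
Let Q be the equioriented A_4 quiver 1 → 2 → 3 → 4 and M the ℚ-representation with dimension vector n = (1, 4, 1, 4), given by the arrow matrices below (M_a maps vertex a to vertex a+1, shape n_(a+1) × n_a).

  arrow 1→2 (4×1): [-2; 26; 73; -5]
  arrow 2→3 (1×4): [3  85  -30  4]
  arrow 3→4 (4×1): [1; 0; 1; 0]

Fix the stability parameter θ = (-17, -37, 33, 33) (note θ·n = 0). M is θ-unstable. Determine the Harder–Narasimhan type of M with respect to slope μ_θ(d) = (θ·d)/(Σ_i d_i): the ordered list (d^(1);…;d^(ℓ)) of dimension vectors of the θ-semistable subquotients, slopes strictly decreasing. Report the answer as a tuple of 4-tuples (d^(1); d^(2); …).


Interval decomposition of M: I[1,4], I[2,2]^3, I[4,4]^3.
HN type (ℓ=3): μ^(1)=33; μ^(2)=-27; μ^(3)=-37

((0, 0, 1, 4); (1, 1, 0, 0); (0, 3, 0, 0))


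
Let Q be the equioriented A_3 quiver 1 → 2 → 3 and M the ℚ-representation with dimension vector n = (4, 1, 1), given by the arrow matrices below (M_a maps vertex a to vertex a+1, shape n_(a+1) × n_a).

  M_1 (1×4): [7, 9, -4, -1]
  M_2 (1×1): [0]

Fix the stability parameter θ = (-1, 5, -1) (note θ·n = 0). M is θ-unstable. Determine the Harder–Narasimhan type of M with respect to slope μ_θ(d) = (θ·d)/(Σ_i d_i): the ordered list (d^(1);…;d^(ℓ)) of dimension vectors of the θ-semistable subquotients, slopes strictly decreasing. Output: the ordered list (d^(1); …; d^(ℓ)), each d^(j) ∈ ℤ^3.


Interval decomposition of M: I[1,1]^3, I[1,2], I[3,3].
HN type (ℓ=2): μ^(1)=5; μ^(2)=-1

((0, 1, 0); (4, 0, 1))


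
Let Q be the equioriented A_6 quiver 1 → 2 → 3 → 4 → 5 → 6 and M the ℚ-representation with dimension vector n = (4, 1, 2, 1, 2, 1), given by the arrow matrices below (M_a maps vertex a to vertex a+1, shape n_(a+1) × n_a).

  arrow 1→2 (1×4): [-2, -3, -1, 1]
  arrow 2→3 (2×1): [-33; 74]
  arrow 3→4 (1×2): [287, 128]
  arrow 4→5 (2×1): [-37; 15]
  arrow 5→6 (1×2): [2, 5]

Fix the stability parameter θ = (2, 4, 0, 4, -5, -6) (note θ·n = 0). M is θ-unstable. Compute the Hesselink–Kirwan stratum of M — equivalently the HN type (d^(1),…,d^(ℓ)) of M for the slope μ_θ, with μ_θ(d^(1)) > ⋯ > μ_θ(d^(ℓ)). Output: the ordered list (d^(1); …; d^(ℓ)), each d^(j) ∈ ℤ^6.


Via rank(M_{q-1}∘⋯∘M_p): M ≅ I[1,1]^3, I[1,6], I[3,3], I[5,5].
μ_θ-semistable layers: μ^(1)=2; μ^(2)=0; μ^(3)=-1/6; μ^(4)=-5

((3, 0, 0, 0, 0, 0); (0, 0, 1, 0, 0, 0); (1, 1, 1, 1, 1, 1); (0, 0, 0, 0, 1, 0))


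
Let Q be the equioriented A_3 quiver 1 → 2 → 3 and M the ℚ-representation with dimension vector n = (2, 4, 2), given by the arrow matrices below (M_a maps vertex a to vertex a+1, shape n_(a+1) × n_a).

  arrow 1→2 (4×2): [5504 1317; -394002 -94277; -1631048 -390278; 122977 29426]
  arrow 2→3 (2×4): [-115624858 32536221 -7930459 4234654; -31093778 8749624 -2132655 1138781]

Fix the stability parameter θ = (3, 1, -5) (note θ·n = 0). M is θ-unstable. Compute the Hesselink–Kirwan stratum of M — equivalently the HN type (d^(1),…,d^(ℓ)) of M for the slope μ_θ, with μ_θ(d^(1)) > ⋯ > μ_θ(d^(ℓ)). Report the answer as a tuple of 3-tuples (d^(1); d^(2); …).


Barcode: M ≅ I[1,3]^2, I[2,2]^2. HN layers by μ_θ (2 steps, strictly decreasing):
  μ^(1)=1; μ^(2)=-1/3

((0, 2, 0); (2, 2, 2))


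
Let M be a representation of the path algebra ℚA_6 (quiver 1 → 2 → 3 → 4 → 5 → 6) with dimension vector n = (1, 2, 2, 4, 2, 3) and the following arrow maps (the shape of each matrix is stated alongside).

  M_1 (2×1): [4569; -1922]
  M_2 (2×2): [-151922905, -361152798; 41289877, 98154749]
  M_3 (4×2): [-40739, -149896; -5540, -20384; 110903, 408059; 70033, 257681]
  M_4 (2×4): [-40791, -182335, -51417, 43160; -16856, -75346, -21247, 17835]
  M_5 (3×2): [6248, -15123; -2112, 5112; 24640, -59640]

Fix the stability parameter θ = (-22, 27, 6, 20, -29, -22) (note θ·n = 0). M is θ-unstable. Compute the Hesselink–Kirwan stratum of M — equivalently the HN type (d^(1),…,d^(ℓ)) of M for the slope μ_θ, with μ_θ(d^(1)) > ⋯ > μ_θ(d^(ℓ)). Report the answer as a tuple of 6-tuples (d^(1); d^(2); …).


Via rank(M_{q-1}∘⋯∘M_p): M ≅ I[1,5], I[2,6], I[4,4]^2, I[6,6]^2.
μ_θ-semistable layers: μ^(1)=20; μ^(2)=6; μ^(3)=2/5; μ^(4)=-22

((0, 0, 0, 2, 0, 0); (0, 1, 1, 1, 1, 0); (0, 1, 1, 1, 1, 1); (1, 0, 0, 0, 0, 2))


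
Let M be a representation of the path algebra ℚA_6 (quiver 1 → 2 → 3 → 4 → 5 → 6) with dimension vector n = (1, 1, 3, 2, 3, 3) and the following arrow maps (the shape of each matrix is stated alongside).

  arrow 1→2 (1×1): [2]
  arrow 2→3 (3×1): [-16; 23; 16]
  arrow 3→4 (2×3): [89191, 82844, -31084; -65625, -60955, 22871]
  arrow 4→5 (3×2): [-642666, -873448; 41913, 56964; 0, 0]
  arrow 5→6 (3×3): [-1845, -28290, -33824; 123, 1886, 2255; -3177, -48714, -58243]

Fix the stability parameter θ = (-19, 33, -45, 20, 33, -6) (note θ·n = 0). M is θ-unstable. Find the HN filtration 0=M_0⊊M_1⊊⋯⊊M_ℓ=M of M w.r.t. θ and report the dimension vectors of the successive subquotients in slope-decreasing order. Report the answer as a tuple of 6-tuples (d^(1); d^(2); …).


Via rank(M_{q-1}∘⋯∘M_p): M ≅ I[1,4], I[3,3], I[3,5], I[5,6]^2, I[6,6].
μ_θ-semistable layers: μ^(1)=33; μ^(2)=20; μ^(3)=27/2; μ^(4)=-6; μ^(5)=-19; μ^(6)=-45

((0, 0, 0, 0, 1, 0); (0, 0, 0, 2, 0, 0); (0, 0, 0, 0, 2, 2); (0, 1, 1, 0, 0, 1); (1, 0, 0, 0, 0, 0); (0, 0, 2, 0, 0, 0))


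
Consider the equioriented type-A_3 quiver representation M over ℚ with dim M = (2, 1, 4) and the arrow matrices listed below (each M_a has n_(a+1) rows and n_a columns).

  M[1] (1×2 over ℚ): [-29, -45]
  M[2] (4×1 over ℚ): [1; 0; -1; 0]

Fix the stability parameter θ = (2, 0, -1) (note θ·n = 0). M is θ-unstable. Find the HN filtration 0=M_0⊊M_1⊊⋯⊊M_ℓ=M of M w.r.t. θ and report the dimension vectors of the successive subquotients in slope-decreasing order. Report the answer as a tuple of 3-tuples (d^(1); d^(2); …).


Barcode: M ≅ I[1,1], I[1,3], I[3,3]^3. HN layers by μ_θ (3 steps, strictly decreasing):
  μ^(1)=2; μ^(2)=1/3; μ^(3)=-1

((1, 0, 0); (1, 1, 1); (0, 0, 3))


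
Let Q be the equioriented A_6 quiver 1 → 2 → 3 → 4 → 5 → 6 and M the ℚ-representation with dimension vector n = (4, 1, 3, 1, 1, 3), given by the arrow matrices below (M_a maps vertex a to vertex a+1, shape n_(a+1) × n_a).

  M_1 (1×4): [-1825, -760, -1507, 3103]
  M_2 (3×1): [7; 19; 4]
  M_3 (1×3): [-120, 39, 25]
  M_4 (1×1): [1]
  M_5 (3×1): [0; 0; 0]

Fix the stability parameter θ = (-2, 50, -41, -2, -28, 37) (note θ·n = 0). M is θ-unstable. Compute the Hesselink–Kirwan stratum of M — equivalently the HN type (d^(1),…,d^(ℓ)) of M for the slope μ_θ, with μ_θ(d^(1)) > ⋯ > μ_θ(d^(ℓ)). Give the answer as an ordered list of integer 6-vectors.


Barcode: M ≅ I[1,1]^3, I[1,5], I[3,3]^2, I[6,6]^3. HN layers by μ_θ (4 steps, strictly decreasing):
  μ^(1)=37; μ^(2)=-2; μ^(3)=-23/5; μ^(4)=-41

((0, 0, 0, 0, 0, 3); (3, 0, 0, 0, 0, 0); (1, 1, 1, 1, 1, 0); (0, 0, 2, 0, 0, 0))


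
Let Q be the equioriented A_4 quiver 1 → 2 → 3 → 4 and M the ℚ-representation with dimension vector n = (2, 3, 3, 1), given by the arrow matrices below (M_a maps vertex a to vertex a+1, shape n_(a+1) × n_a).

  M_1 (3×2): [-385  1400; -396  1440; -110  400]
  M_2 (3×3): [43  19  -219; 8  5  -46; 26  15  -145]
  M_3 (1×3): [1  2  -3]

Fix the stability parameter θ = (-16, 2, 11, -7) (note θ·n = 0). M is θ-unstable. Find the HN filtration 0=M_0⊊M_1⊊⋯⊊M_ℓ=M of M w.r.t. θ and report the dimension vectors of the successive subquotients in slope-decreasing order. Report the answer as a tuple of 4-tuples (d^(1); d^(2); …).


Via rank(M_{q-1}∘⋯∘M_p): M ≅ I[1,1], I[1,4], I[2,3]^2.
μ_θ-semistable layers: μ^(1)=11; μ^(2)=2; μ^(3)=-16

((0, 0, 2, 0); (0, 3, 1, 1); (2, 0, 0, 0))


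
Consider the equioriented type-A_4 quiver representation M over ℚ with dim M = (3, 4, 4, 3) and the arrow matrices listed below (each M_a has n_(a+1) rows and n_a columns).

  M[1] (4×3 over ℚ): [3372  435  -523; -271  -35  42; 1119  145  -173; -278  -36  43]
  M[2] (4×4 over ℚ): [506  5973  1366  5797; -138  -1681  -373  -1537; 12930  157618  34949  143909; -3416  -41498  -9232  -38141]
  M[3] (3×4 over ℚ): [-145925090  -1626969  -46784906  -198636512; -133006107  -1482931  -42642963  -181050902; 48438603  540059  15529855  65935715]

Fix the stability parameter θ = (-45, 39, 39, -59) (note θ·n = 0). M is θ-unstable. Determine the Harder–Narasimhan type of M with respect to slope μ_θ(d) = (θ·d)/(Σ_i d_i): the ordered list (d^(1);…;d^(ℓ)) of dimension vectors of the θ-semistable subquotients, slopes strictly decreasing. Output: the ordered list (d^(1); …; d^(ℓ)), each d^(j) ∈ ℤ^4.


Via rank(M_{q-1}∘⋯∘M_p): M ≅ I[1,4]^3, I[2,3].
μ_θ-semistable layers: μ^(1)=39; μ^(2)=19/3; μ^(3)=-45

((0, 1, 1, 0); (0, 3, 3, 3); (3, 0, 0, 0))


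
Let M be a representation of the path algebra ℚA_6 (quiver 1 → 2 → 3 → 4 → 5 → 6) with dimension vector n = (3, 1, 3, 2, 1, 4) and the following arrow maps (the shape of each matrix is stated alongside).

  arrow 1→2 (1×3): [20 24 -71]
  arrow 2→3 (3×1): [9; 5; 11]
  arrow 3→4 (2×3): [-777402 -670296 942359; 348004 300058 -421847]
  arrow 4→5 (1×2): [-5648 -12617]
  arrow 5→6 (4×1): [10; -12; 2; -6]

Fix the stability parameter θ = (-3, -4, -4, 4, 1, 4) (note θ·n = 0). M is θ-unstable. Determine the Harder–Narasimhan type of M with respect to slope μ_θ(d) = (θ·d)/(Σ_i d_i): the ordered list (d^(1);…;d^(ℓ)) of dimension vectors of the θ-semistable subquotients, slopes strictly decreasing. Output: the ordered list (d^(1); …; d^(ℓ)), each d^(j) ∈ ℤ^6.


Via rank(M_{q-1}∘⋯∘M_p): M ≅ I[1,1]^2, I[1,6], I[3,3], I[3,4], I[6,6]^3.
μ_θ-semistable layers: μ^(1)=4; μ^(2)=5/2; μ^(3)=-3; μ^(4)=-11/3; μ^(5)=-4

((0, 0, 0, 1, 0, 4); (0, 0, 0, 1, 1, 0); (2, 0, 0, 0, 0, 0); (1, 1, 1, 0, 0, 0); (0, 0, 2, 0, 0, 0))


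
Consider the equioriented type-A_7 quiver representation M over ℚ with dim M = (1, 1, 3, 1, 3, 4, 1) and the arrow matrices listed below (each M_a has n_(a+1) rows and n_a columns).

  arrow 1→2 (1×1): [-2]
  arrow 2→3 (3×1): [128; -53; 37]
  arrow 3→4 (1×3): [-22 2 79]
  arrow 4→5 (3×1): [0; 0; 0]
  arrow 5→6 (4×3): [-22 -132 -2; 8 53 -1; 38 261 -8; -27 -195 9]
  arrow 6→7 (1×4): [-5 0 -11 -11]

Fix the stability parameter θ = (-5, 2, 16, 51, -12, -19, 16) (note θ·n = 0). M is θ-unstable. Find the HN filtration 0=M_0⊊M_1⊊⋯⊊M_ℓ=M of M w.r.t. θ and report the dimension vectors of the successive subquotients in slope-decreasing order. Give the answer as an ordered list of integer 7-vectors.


Interval decomposition of M: I[1,4], I[3,3]^2, I[5,6]^2, I[5,7], I[6,6].
HN type (ℓ=6): μ^(1)=51; μ^(2)=16; μ^(3)=2; μ^(4)=-5; μ^(5)=-31/2; μ^(6)=-19

((0, 0, 0, 1, 0, 0, 0); (0, 0, 3, 0, 0, 0, 1); (0, 1, 0, 0, 0, 0, 0); (1, 0, 0, 0, 0, 0, 0); (0, 0, 0, 0, 3, 3, 0); (0, 0, 0, 0, 0, 1, 0))


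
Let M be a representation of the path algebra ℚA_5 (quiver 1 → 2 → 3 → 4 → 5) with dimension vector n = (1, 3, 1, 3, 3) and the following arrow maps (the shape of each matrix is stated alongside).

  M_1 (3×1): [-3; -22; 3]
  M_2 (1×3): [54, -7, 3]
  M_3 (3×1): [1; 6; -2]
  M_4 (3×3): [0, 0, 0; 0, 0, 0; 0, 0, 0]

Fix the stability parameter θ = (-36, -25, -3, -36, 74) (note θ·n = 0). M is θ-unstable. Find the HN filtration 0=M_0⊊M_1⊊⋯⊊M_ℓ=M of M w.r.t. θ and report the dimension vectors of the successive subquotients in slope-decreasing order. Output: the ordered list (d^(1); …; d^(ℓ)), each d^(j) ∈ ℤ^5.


Interval decomposition of M: I[1,4], I[2,2]^2, I[4,4]^2, I[5,5]^3.
HN type (ℓ=4): μ^(1)=74; μ^(2)=-39/2; μ^(3)=-25; μ^(4)=-36

((0, 0, 0, 0, 3); (0, 0, 1, 1, 0); (0, 3, 0, 0, 0); (1, 0, 0, 2, 0))


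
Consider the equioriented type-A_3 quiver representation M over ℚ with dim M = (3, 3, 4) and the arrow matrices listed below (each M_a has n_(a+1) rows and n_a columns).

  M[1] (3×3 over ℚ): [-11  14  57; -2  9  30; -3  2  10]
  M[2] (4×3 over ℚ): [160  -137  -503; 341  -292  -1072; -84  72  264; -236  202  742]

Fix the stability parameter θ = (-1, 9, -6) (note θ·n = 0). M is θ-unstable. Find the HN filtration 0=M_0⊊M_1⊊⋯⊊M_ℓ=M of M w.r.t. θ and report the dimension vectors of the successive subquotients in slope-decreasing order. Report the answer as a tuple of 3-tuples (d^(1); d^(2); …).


Interval decomposition of M: I[1,2], I[1,3]^2, I[3,3]^2.
HN type (ℓ=4): μ^(1)=9; μ^(2)=3/2; μ^(3)=-1; μ^(4)=-6

((0, 1, 0); (0, 2, 2); (3, 0, 0); (0, 0, 2))


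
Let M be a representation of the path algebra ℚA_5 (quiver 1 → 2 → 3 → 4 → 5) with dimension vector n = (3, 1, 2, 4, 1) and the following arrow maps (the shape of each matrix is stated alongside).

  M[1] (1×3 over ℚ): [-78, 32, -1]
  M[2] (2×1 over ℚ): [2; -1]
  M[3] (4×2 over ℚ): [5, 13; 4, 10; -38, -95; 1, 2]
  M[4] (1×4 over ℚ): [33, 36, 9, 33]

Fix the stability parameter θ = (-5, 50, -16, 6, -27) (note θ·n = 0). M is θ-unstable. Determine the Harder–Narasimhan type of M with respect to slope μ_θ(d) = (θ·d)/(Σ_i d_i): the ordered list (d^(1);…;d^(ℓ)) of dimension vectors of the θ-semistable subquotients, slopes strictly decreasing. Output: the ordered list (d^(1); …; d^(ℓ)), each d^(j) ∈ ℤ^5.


Via rank(M_{q-1}∘⋯∘M_p): M ≅ I[1,1]^2, I[1,4], I[3,4], I[4,4], I[4,5].
μ_θ-semistable layers: μ^(1)=40/3; μ^(2)=6; μ^(3)=-5; μ^(4)=-21/2; μ^(5)=-16

((0, 1, 1, 1, 0); (0, 0, 0, 2, 0); (3, 0, 0, 0, 0); (0, 0, 0, 1, 1); (0, 0, 1, 0, 0))


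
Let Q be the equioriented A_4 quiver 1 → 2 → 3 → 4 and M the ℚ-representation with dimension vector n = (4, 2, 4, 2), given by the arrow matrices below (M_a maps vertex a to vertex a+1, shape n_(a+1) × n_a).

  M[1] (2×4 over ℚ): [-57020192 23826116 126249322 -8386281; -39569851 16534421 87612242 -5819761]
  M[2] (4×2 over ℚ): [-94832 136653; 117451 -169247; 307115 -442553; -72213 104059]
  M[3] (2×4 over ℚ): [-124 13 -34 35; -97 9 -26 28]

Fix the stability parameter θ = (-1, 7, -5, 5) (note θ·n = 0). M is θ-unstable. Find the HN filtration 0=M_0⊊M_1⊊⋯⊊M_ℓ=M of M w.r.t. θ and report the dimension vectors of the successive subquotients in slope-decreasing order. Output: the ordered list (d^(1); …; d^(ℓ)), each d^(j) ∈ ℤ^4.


Barcode: M ≅ I[1,1]^2, I[1,3], I[1,4], I[3,3], I[3,4]. HN layers by μ_θ (4 steps, strictly decreasing):
  μ^(1)=5; μ^(2)=1; μ^(3)=-1; μ^(4)=-5

((0, 0, 0, 2); (0, 2, 2, 0); (4, 0, 0, 0); (0, 0, 2, 0))


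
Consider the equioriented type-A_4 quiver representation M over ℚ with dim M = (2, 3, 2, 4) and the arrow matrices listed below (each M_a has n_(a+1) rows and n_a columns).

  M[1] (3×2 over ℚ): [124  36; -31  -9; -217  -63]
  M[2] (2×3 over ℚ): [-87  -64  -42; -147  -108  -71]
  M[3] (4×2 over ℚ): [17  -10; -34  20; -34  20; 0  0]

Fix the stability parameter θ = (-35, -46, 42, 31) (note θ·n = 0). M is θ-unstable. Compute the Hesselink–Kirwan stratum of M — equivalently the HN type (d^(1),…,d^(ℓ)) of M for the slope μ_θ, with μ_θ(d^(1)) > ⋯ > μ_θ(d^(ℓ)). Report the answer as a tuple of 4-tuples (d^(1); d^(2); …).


Barcode: M ≅ I[1,1], I[1,3], I[2,2], I[2,4], I[4,4]^3. HN layers by μ_θ (6 steps, strictly decreasing):
  μ^(1)=42; μ^(2)=73/2; μ^(3)=31; μ^(4)=-35; μ^(5)=-81/2; μ^(6)=-46

((0, 0, 1, 0); (0, 0, 1, 1); (0, 0, 0, 3); (1, 0, 0, 0); (1, 1, 0, 0); (0, 2, 0, 0))


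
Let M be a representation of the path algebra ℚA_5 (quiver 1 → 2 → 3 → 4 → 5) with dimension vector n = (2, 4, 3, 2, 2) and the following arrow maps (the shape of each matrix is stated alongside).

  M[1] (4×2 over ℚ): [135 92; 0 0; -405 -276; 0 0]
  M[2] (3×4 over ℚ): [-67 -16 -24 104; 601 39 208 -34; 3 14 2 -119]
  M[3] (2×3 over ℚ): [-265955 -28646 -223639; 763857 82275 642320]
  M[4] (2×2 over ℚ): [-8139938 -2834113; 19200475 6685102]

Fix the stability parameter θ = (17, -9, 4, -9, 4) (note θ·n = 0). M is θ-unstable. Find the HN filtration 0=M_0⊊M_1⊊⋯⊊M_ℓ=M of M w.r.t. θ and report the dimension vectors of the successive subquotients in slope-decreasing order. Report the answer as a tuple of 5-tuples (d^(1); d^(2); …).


Interval decomposition of M: I[1,1], I[1,3], I[2,2], I[2,5]^2.
HN type (ℓ=4): μ^(1)=17; μ^(2)=4; μ^(3)=-5/2; μ^(4)=-9

((1, 0, 0, 0, 0); (1, 1, 1, 0, 2); (0, 0, 2, 2, 0); (0, 3, 0, 0, 0))


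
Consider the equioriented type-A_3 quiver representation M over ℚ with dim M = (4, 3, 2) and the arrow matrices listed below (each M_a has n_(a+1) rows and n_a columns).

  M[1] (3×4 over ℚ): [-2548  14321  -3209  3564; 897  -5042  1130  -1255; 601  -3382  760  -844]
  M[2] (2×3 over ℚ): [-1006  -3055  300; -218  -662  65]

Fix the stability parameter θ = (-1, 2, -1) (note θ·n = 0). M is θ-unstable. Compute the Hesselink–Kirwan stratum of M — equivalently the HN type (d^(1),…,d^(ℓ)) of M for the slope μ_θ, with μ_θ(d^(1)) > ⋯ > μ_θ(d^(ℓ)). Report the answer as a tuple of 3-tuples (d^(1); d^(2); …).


Barcode: M ≅ I[1,1], I[1,2], I[1,3]^2. HN layers by μ_θ (3 steps, strictly decreasing):
  μ^(1)=2; μ^(2)=1/2; μ^(3)=-1

((0, 1, 0); (0, 2, 2); (4, 0, 0))


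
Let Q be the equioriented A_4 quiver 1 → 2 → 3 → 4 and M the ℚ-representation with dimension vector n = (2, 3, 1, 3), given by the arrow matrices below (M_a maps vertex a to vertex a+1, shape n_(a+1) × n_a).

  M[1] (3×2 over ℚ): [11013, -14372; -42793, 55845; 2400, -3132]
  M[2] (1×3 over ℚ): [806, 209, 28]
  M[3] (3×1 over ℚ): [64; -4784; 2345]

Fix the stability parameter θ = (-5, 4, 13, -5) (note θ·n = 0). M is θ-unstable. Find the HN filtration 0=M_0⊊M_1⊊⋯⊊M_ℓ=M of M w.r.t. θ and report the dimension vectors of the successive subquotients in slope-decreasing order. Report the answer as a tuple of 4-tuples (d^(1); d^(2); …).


Barcode: M ≅ I[1,2], I[1,4], I[2,2], I[4,4]^2. HN layers by μ_θ (2 steps, strictly decreasing):
  μ^(1)=4; μ^(2)=-5

((0, 3, 1, 1); (2, 0, 0, 2))


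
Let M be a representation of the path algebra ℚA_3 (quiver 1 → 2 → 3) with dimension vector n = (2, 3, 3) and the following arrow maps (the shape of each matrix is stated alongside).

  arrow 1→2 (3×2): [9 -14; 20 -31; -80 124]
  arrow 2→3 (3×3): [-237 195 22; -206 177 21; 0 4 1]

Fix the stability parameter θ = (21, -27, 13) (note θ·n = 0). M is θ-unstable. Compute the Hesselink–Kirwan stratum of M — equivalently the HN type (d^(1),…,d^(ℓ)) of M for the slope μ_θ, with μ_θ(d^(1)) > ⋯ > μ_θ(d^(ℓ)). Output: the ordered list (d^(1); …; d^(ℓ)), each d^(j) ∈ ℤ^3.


Via rank(M_{q-1}∘⋯∘M_p): M ≅ I[1,3]^2, I[2,3].
μ_θ-semistable layers: μ^(1)=13; μ^(2)=-3; μ^(3)=-27

((0, 0, 3); (2, 2, 0); (0, 1, 0))


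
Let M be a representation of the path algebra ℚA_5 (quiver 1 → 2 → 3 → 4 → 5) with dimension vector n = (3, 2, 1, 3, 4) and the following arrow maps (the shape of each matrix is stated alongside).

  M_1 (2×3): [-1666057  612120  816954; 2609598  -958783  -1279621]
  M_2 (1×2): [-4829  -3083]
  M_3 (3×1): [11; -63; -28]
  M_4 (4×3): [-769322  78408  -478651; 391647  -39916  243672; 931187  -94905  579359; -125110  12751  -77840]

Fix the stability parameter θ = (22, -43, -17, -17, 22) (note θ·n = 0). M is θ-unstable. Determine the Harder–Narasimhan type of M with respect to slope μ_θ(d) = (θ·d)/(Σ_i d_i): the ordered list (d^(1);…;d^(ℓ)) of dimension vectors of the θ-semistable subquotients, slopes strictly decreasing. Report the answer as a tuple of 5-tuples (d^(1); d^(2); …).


Interval decomposition of M: I[1,1], I[1,2], I[1,5], I[4,5]^2, I[5,5].
HN type (ℓ=4): μ^(1)=22; μ^(2)=-21/2; μ^(3)=-55/4; μ^(4)=-17

((1, 0, 0, 0, 4); (1, 1, 0, 0, 0); (1, 1, 1, 1, 0); (0, 0, 0, 2, 0))
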